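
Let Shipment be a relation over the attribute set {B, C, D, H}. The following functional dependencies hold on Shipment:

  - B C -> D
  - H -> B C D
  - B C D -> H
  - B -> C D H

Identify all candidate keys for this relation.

{B}, {H}

{B}⁺: B→CDH adds C, D, H → {B, C, D, H}.
{H}⁺: H→BCD adds B, C, D → {B, C, D, H}.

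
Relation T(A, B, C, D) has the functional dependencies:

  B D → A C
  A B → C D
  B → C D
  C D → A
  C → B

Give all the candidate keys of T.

{B}; {C}

{B}⁺: B→CD adds C, D; CD→A adds A → {A, B, C, D}.
{C}⁺: C→B adds B; B→CD adds D; CD→A adds A → {A, B, C, D}.
Any other superkey contains one of these as a subset, so there are no further candidate keys.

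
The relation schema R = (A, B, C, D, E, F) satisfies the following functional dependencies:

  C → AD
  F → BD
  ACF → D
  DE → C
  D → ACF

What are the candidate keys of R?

CE, DE, EF

Attribute E never appears on the right-hand side of any dependency, so E must belong to every candidate key.
{E}⁺ = {E}, which is not all of the schema, so we must add further attributes.
{C, E}⁺: C→AD adds A, D; D→ACF adds F; F→BD adds B → {A, B, C, D, E, F}. Minimal: {E}⁺ = {E}; {C}⁺ = {A, B, C, D, F} — none reach the full schema.
{D, E}⁺: DE→C adds C; D→ACF adds A, F; F→BD adds B → {A, B, C, D, E, F}. Minimal: {E}⁺ = {E}; {D}⁺ = {A, B, C, D, F} — none reach the full schema.
{E, F}⁺: F→BD adds B, D; DE→C adds C; D→ACF adds A → {A, B, C, D, E, F}. Minimal: {F}⁺ = {A, B, C, D, F}; {E}⁺ = {E} — none reach the full schema.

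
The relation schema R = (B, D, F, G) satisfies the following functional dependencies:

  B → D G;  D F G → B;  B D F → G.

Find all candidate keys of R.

{B, F}, {D, F, G}

Attribute F never appears on the right-hand side of any dependency, so F must belong to every candidate key.
{F}⁺ = {F}, which is not all of the schema, so we must add further attributes.
{B, F}⁺: B→DG adds D, G → {B, D, F, G}. Minimal: {F}⁺ = {F}; {B}⁺ = {B, D, G} — none reach the full schema.
{D, F, G}⁺: DFG→B adds B → {B, D, F, G}. Minimal: {F, G}⁺ = {F, G}; {D, G}⁺ = {D, G}; {D, F}⁺ = {D, F} — none reach the full schema.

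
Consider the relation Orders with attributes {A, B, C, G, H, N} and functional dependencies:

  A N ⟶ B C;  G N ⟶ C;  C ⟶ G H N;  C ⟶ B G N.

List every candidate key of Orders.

{A, C}, {A, N}

Attribute A never appears on the right-hand side of any dependency, so A must belong to every candidate key.
{A}⁺ = {A}, which is not all of the schema, so we must add further attributes.
{A, C}⁺: C→GHN adds G, H, N; C→BGN adds B → {A, B, C, G, H, N}. Minimal: {C}⁺ = {B, C, G, H, N}; {A}⁺ = {A} — none reach the full schema.
{A, N}⁺: AN→BC adds B, C; C→GHN adds G, H → {A, B, C, G, H, N}. Minimal: {N}⁺ = {N}; {A}⁺ = {A} — none reach the full schema.
Any other superkey contains one of these as a subset, so there are no further candidate keys.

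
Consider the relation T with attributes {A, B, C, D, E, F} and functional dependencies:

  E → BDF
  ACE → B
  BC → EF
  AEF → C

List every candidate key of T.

{A, E}⁺: E→BDF adds B, D, F; AEF→C adds C → {A, B, C, D, E, F}. Minimal: {E}⁺ = {B, D, E, F}; {A}⁺ = {A} — none reach the full schema.
{A, B, C}⁺: BC→EF adds E, F; E→BDF adds D → {A, B, C, D, E, F}. Minimal: {B, C}⁺ = {B, C, D, E, F}; {A, C}⁺ = {A, C}; {A, B}⁺ = {A, B} — none reach the full schema.

{A, E}, {A, B, C}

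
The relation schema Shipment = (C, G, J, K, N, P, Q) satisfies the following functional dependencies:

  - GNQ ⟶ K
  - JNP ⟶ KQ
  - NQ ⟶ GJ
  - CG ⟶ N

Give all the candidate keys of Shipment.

Attributes C, P never appear on any right-hand side, so every candidate key must contain {C, P}.
{C, P}⁺ = {C, P}, which is not all of the schema, so we must add further attributes.
{C, G, J, P}⁺: CG→N adds N; JNP→KQ adds K, Q → {C, G, J, K, N, P, Q}.
{C, G, P, Q}⁺: CG→N adds N; GNQ→K adds K; NQ→GJ adds J → {C, G, J, K, N, P, Q}.
{C, J, N, P}⁺: JNP→KQ adds K, Q; NQ→GJ adds G → {C, G, J, K, N, P, Q}.
{C, N, P, Q}⁺: NQ→GJ adds G, J; GNQ→K adds K → {C, G, J, K, N, P, Q}.

CGJP, CGPQ, CJNP, CNPQ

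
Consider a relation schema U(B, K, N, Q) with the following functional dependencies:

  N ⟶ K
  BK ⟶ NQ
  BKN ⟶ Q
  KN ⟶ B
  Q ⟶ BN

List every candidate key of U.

{N}, {Q}, {B, K}

{N}⁺: N→K adds K; KN→B adds B; BK→NQ adds Q → {B, K, N, Q}.
{Q}⁺: Q→BN adds B, N; N→K adds K → {B, K, N, Q}.
{B, K}⁺: BK→NQ adds N, Q → {B, K, N, Q}.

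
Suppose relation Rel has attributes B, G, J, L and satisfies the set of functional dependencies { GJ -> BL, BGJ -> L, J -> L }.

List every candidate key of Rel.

(G, J)

Attributes G, J never appear on any right-hand side, so every candidate key must contain {G, J}.
{G, J}⁺ = {B, G, J, L}, which is all of the schema, so {G, J} is the only candidate key.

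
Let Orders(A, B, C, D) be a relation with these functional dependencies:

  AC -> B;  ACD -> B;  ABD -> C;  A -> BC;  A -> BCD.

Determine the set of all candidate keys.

A

{A}⁺: A→BC adds B, C; A→BCD adds D → {A, B, C, D}.
No other minimal superkey exists.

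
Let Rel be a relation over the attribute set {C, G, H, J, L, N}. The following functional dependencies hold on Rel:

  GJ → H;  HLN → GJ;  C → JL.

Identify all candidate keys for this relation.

{C, G, N}, {C, H, N}

Attributes C, N never appear on any right-hand side, so every candidate key must contain {C, N}.
{C, N}⁺ = {C, J, L, N}, which is not all of the schema, so we must add further attributes.
{C, G, N}⁺: C→JL adds J, L; GJ→H adds H → {C, G, H, J, L, N}. Minimal: {G, N}⁺ = {G, N}; {C, N}⁺ = {C, J, L, N}; {C, G}⁺ = {C, G, H, J, L} — none reach the full schema.
{C, H, N}⁺: C→JL adds J, L; HLN→GJ adds G → {C, G, H, J, L, N}. Minimal: {H, N}⁺ = {H, N}; {C, N}⁺ = {C, J, L, N}; {C, H}⁺ = {C, H, J, L} — none reach the full schema.
Any other superkey contains one of these as a subset, so there are no further candidate keys.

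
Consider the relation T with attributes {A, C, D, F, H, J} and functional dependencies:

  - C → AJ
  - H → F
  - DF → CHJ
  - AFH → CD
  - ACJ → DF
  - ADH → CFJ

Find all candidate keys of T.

{C}⁺: C→AJ adds A, J; ACJ→DF adds D, F; DF→CHJ adds H → {A, C, D, F, H, J}.
{A, H}⁺: H→F adds F; AFH→CD adds C, D; ADH→CFJ adds J → {A, C, D, F, H, J}.
{D, F}⁺: DF→CHJ adds C, H, J; C→AJ adds A → {A, C, D, F, H, J}.
{D, H}⁺: H→F adds F; DF→CHJ adds C, J; C→AJ adds A → {A, C, D, F, H, J}.
Any other superkey contains one of these as a subset, so there are no further candidate keys.

{C}; {A, H}; {D, F}; {D, H}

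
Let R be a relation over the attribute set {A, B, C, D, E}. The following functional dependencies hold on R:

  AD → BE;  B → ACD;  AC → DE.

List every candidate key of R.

{B}; {A, C}; {A, D}

{B}⁺: B→ACD adds A, C, D; AC→DE adds E → {A, B, C, D, E}.
{A, C}⁺: AC→DE adds D, E; AD→BE adds B → {A, B, C, D, E}.
{A, D}⁺: AD→BE adds B, E; B→ACD adds C → {A, B, C, D, E}.
Any other superkey contains one of these as a subset, so there are no further candidate keys.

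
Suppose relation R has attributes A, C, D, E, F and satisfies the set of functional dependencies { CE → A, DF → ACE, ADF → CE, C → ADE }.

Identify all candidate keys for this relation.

Attribute F never appears on the right-hand side of any dependency, so F must belong to every candidate key.
{F}⁺ = {F}, which is not all of the schema, so we must add further attributes.
{C, F}⁺: C→ADE adds A, D, E → {A, C, D, E, F}. Minimal: {F}⁺ = {F}; {C}⁺ = {A, C, D, E} — none reach the full schema.
{D, F}⁺: DF→ACE adds A, C, E → {A, C, D, E, F}. Minimal: {F}⁺ = {F}; {D}⁺ = {D} — none reach the full schema.
Any other superkey contains one of these as a subset, so there are no further candidate keys.

CF, DF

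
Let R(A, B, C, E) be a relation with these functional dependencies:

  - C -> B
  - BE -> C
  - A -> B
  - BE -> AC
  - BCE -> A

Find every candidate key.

Attribute E never appears on the right-hand side of any dependency, so E must belong to every candidate key.
{E}⁺ = {E}, which is not all of the schema, so we must add further attributes.
{A, E}⁺: A→B adds B; BE→AC adds C → {A, B, C, E}. Minimal: {E}⁺ = {E}; {A}⁺ = {A, B} — none reach the full schema.
{B, E}⁺: BE→C adds C; BE→AC adds A → {A, B, C, E}. Minimal: {E}⁺ = {E}; {B}⁺ = {B} — none reach the full schema.
{C, E}⁺: C→B adds B; BE→AC adds A → {A, B, C, E}. Minimal: {E}⁺ = {E}; {C}⁺ = {B, C} — none reach the full schema.

AE, BE, CE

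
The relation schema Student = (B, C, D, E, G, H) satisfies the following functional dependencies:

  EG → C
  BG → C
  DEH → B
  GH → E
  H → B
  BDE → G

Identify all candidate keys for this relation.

DEH, DGH

Attributes D, H never appear on any right-hand side, so every candidate key must contain {D, H}.
{D, H}⁺ = {B, D, H}, which is not all of the schema, so we must add further attributes.
{D, E, H}⁺: DEH→B adds B; BDE→G adds G; EG→C adds C → {B, C, D, E, G, H}. Minimal: {E, H}⁺ = {B, E, H}; {D, H}⁺ = {B, D, H}; {D, E}⁺ = {D, E} — none reach the full schema.
{D, G, H}⁺: GH→E adds E; H→B adds B; EG→C adds C → {B, C, D, E, G, H}. Minimal: {G, H}⁺ = {B, C, E, G, H}; {D, H}⁺ = {B, D, H}; {D, G}⁺ = {D, G} — none reach the full schema.
Any other superkey contains one of these as a subset, so there are no further candidate keys.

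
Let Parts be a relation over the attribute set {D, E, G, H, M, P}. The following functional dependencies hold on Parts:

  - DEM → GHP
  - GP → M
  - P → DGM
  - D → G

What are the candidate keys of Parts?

(E, P); (D, E, M)

Attribute E never appears on the right-hand side of any dependency, so E must belong to every candidate key.
{E}⁺ = {E}, which is not all of the schema, so we must add further attributes.
{E, P}⁺: P→DGM adds D, G, M; DEM→GHP adds H → {D, E, G, H, M, P}. Minimal: {P}⁺ = {D, G, M, P}; {E}⁺ = {E} — none reach the full schema.
{D, E, M}⁺: DEM→GHP adds G, H, P → {D, E, G, H, M, P}. Minimal: {E, M}⁺ = {E, M}; {D, M}⁺ = {D, G, M}; {D, E}⁺ = {D, E, G} — none reach the full schema.
Any other superkey contains one of these as a subset, so there are no further candidate keys.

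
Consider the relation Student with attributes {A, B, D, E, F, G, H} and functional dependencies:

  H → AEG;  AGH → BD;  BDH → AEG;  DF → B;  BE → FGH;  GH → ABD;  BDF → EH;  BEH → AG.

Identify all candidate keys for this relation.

{H}⁺: H→AEG adds A, E, G; AGH→BD adds B, D; BE→FGH adds F → {A, B, D, E, F, G, H}.
{B, E}⁺: BE→FGH adds F, G, H; GH→ABD adds A, D → {A, B, D, E, F, G, H}. Minimal: {E}⁺ = {E}; {B}⁺ = {B} — none reach the full schema.
{D, F}⁺: DF→B adds B; BDF→EH adds E, H; BEH→AG adds A, G → {A, B, D, E, F, G, H}. Minimal: {F}⁺ = {F}; {D}⁺ = {D} — none reach the full schema.

{H}, {B, E}, {D, F}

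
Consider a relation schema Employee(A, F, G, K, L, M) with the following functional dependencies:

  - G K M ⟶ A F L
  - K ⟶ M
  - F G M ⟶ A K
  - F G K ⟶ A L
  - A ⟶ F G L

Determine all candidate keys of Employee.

(A, K), (A, M), (G, K), (F, G, M)

{A, K}⁺: K→M adds M; A→FGL adds F, G, L → {A, F, G, K, L, M}. Minimal: {K}⁺ = {K, M}; {A}⁺ = {A, F, G, L} — none reach the full schema.
{A, M}⁺: A→FGL adds F, G, L; FGM→AK adds K → {A, F, G, K, L, M}. Minimal: {M}⁺ = {M}; {A}⁺ = {A, F, G, L} — none reach the full schema.
{G, K}⁺: K→M adds M; GKM→AFL adds A, F, L → {A, F, G, K, L, M}. Minimal: {K}⁺ = {K, M}; {G}⁺ = {G} — none reach the full schema.
{F, G, M}⁺: FGM→AK adds A, K; FGK→AL adds L → {A, F, G, K, L, M}. Minimal: {G, M}⁺ = {G, M}; {F, M}⁺ = {F, M}; {F, G}⁺ = {F, G} — none reach the full schema.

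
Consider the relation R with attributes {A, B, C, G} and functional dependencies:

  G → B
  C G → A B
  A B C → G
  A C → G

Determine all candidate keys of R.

Attribute C never appears on the right-hand side of any dependency, so C must belong to every candidate key.
{C}⁺ = {C}, which is not all of the schema, so we must add further attributes.
{A, C}⁺: AC→G adds G; G→B adds B → {A, B, C, G}.
{C, G}⁺: G→B adds B; CG→AB adds A → {A, B, C, G}.
Any other superkey contains one of these as a subset, so there are no further candidate keys.

{A, C}, {C, G}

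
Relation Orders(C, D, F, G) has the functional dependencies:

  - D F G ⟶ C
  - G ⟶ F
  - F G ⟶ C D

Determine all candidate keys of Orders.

{G}

{G}⁺: G→F adds F; FG→CD adds C, D → {C, D, F, G}.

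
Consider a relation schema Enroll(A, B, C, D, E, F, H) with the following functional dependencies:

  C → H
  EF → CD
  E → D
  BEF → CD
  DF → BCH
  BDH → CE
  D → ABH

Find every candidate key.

{D, F}; {E, F}

Attribute F never appears on the right-hand side of any dependency, so F must belong to every candidate key.
{F}⁺ = {F}, which is not all of the schema, so we must add further attributes.
{D, F}⁺: DF→BCH adds B, C, H; BDH→CE adds E; D→ABH adds A → {A, B, C, D, E, F, H}. Minimal: {F}⁺ = {F}; {D}⁺ = {A, B, C, D, E, H} — none reach the full schema.
{E, F}⁺: EF→CD adds C, D; DF→BCH adds B, H; D→ABH adds A → {A, B, C, D, E, F, H}. Minimal: {F}⁺ = {F}; {E}⁺ = {A, B, C, D, E, H} — none reach the full schema.
Any other superkey contains one of these as a subset, so there are no further candidate keys.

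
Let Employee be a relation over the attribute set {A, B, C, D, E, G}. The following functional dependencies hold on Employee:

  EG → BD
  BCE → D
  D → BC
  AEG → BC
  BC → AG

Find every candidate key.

{D, E}, {E, G}, {B, C, E}

{D, E}⁺: D→BC adds B, C; BC→AG adds A, G → {A, B, C, D, E, G}. Minimal: {E}⁺ = {E}; {D}⁺ = {A, B, C, D, G} — none reach the full schema.
{E, G}⁺: EG→BD adds B, D; D→BC adds C; BC→AG adds A → {A, B, C, D, E, G}. Minimal: {G}⁺ = {G}; {E}⁺ = {E} — none reach the full schema.
{B, C, E}⁺: BCE→D adds D; BC→AG adds A, G → {A, B, C, D, E, G}. Minimal: {C, E}⁺ = {C, E}; {B, E}⁺ = {B, E}; {B, C}⁺ = {A, B, C, G} — none reach the full schema.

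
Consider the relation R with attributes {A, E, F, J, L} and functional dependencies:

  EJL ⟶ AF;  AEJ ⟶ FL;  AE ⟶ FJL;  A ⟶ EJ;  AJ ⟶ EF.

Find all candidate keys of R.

{A}⁺: A→EJ adds E, J; AJ→EF adds F; AEJ→FL adds L → {A, E, F, J, L}.
{E, J, L}⁺: EJL→AF adds A, F → {A, E, F, J, L}.
Any other superkey contains one of these as a subset, so there are no further candidate keys.

(A), (E, J, L)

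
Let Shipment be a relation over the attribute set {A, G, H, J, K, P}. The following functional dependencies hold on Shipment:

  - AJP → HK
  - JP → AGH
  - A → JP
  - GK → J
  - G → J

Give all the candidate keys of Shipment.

A; GP; JP

{A}⁺: A→JP adds J, P; AJP→HK adds H, K; JP→AGH adds G → {A, G, H, J, K, P}.
{G, P}⁺: G→J adds J; JP→AGH adds A, H; AJP→HK adds K → {A, G, H, J, K, P}. Minimal: {P}⁺ = {P}; {G}⁺ = {G, J} — none reach the full schema.
{J, P}⁺: JP→AGH adds A, G, H; AJP→HK adds K → {A, G, H, J, K, P}. Minimal: {P}⁺ = {P}; {J}⁺ = {J} — none reach the full schema.
Any other superkey contains one of these as a subset, so there are no further candidate keys.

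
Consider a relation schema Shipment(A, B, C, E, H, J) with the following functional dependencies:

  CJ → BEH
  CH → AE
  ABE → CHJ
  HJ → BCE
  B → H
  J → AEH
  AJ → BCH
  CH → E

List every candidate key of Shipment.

{J}; {B, C}; {A, B, E}

{J}⁺: J→AEH adds A, E, H; AJ→BCH adds B, C → {A, B, C, E, H, J}.
{B, C}⁺: B→H adds H; CH→E adds E; CH→AE adds A; ABE→CHJ adds J → {A, B, C, E, H, J}. Minimal: {C}⁺ = {C}; {B}⁺ = {B, H} — none reach the full schema.
{A, B, E}⁺: ABE→CHJ adds C, H, J → {A, B, C, E, H, J}. Minimal: {B, E}⁺ = {B, E, H}; {A, E}⁺ = {A, E}; {A, B}⁺ = {A, B, H} — none reach the full schema.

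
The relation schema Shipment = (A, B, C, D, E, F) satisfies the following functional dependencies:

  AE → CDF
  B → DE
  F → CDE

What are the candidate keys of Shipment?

{A, B}

Attributes A, B never appear on any right-hand side, so every candidate key must contain {A, B}.
{A, B}⁺ = {A, B, C, D, E, F}, which is all of the schema, so {A, B} is the only candidate key.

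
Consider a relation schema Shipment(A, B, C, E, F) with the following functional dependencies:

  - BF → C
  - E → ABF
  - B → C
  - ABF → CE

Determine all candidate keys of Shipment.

E, ABF

{E}⁺: E→ABF adds A, B, F; B→C adds C → {A, B, C, E, F}.
{A, B, F}⁺: BF→C adds C; ABF→CE adds E → {A, B, C, E, F}. Minimal: {B, F}⁺ = {B, C, F}; {A, F}⁺ = {A, F}; {A, B}⁺ = {A, B, C} — none reach the full schema.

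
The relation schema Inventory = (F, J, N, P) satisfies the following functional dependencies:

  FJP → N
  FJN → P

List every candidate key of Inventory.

{F, J, N}; {F, J, P}

Attributes F, J never appear on any right-hand side, so every candidate key must contain {F, J}.
{F, J}⁺ = {F, J}, which is not all of the schema, so we must add further attributes.
{F, J, N}⁺: FJN→P adds P → {F, J, N, P}.
{F, J, P}⁺: FJP→N adds N → {F, J, N, P}.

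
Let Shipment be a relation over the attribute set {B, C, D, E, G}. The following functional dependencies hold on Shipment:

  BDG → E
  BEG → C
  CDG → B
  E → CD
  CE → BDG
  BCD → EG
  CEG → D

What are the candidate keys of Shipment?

{E}⁺: E→CD adds C, D; CE→BDG adds B, G → {B, C, D, E, G}.
{B, C, D}⁺: BCD→EG adds E, G → {B, C, D, E, G}. Minimal: {C, D}⁺ = {C, D}; {B, D}⁺ = {B, D}; {B, C}⁺ = {B, C} — none reach the full schema.
{B, D, G}⁺: BDG→E adds E; BEG→C adds C → {B, C, D, E, G}. Minimal: {D, G}⁺ = {D, G}; {B, G}⁺ = {B, G}; {B, D}⁺ = {B, D} — none reach the full schema.
{C, D, G}⁺: CDG→B adds B; BCD→EG adds E → {B, C, D, E, G}. Minimal: {D, G}⁺ = {D, G}; {C, G}⁺ = {C, G}; {C, D}⁺ = {C, D} — none reach the full schema.
Any other superkey contains one of these as a subset, so there are no further candidate keys.

(E), (B, C, D), (B, D, G), (C, D, G)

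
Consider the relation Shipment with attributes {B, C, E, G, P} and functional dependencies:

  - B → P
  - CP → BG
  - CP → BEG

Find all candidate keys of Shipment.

Attribute C never appears on the right-hand side of any dependency, so C must belong to every candidate key.
{C}⁺ = {C}, which is not all of the schema, so we must add further attributes.
{B, C}⁺: B→P adds P; CP→BG adds G; CP→BEG adds E → {B, C, E, G, P}.
{C, P}⁺: CP→BG adds B, G; CP→BEG adds E → {B, C, E, G, P}.
Any other superkey contains one of these as a subset, so there are no further candidate keys.

{B, C}, {C, P}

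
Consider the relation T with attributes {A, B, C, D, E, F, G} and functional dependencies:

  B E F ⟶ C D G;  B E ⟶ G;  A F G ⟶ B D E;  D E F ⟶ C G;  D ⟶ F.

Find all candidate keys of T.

Attribute A never appears on the right-hand side of any dependency, so A must belong to every candidate key.
{A}⁺ = {A}, which is not all of the schema, so we must add further attributes.
{A, D, E}⁺: D→F adds F; DEF→CG adds C, G; AFG→BDE adds B → {A, B, C, D, E, F, G}. Minimal: {D, E}⁺ = {C, D, E, F, G}; {A, E}⁺ = {A, E}; {A, D}⁺ = {A, D, F} — none reach the full schema.
{A, D, G}⁺: D→F adds F; AFG→BDE adds B, E; DEF→CG adds C → {A, B, C, D, E, F, G}. Minimal: {D, G}⁺ = {D, F, G}; {A, G}⁺ = {A, G}; {A, D}⁺ = {A, D, F} — none reach the full schema.
{A, F, G}⁺: AFG→BDE adds B, D, E; DEF→CG adds C → {A, B, C, D, E, F, G}. Minimal: {F, G}⁺ = {F, G}; {A, G}⁺ = {A, G}; {A, F}⁺ = {A, F} — none reach the full schema.
{A, B, E, F}⁺: BEF→CDG adds C, D, G → {A, B, C, D, E, F, G}. Minimal: {B, E, F}⁺ = {B, C, D, E, F, G}; {A, E, F}⁺ = {A, E, F}; {A, B, F}⁺ = {A, B, F}; … — none reach the full schema.
Any other superkey contains one of these as a subset, so there are no further candidate keys.

{A, D, E}; {A, D, G}; {A, F, G}; {A, B, E, F}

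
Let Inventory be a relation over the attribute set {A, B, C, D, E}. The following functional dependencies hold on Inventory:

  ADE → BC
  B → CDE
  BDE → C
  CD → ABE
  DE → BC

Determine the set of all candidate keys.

{B}⁺: B→CDE adds C, D, E; CD→ABE adds A → {A, B, C, D, E}.
{C, D}⁺: CD→ABE adds A, B, E → {A, B, C, D, E}. Minimal: {D}⁺ = {D}; {C}⁺ = {C} — none reach the full schema.
{D, E}⁺: DE→BC adds B, C; CD→ABE adds A → {A, B, C, D, E}. Minimal: {E}⁺ = {E}; {D}⁺ = {D} — none reach the full schema.
Any other superkey contains one of these as a subset, so there are no further candidate keys.

B; CD; DE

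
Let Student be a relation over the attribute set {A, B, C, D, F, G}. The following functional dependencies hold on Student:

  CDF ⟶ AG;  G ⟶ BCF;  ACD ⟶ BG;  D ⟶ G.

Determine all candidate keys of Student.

{D}

Attribute D never appears on the right-hand side of any dependency, so D must belong to every candidate key.
{D}⁺ = {A, B, C, D, F, G}, which is all of the schema, so {D} is the only candidate key.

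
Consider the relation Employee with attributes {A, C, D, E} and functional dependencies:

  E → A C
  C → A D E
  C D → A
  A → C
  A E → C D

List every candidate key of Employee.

{A}⁺: A→C adds C; C→ADE adds D, E → {A, C, D, E}.
{C}⁺: C→ADE adds A, D, E → {A, C, D, E}.
{E}⁺: E→AC adds A, C; C→ADE adds D → {A, C, D, E}.
Any other superkey contains one of these as a subset, so there are no further candidate keys.

(A), (C), (E)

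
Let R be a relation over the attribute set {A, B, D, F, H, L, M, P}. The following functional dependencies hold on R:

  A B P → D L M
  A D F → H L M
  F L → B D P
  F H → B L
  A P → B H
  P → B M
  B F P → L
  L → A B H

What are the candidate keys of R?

{F, H}; {F, L}; {F, P}; {A, D, F}

Attribute F never appears on the right-hand side of any dependency, so F must belong to every candidate key.
{F}⁺ = {F}, which is not all of the schema, so we must add further attributes.
{F, H}⁺: FH→BL adds B, L; L→ABH adds A; FL→BDP adds D, P; P→BM adds M → {A, B, D, F, H, L, M, P}. Minimal: {H}⁺ = {H}; {F}⁺ = {F} — none reach the full schema.
{F, L}⁺: FL→BDP adds B, D, P; P→BM adds M; L→ABH adds A, H → {A, B, D, F, H, L, M, P}. Minimal: {L}⁺ = {A, B, H, L}; {F}⁺ = {F} — none reach the full schema.
{F, P}⁺: P→BM adds B, M; BFP→L adds L; L→ABH adds A, H; ABP→DLM adds D → {A, B, D, F, H, L, M, P}. Minimal: {P}⁺ = {B, M, P}; {F}⁺ = {F} — none reach the full schema.
{A, D, F}⁺: ADF→HLM adds H, L, M; FL→BDP adds B, P → {A, B, D, F, H, L, M, P}. Minimal: {D, F}⁺ = {D, F}; {A, F}⁺ = {A, F}; {A, D}⁺ = {A, D} — none reach the full schema.
Any other superkey contains one of these as a subset, so there are no further candidate keys.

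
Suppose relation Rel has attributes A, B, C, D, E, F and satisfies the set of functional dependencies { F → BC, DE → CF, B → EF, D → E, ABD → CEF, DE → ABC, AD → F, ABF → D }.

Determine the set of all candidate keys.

{D}⁺: D→E adds E; DE→ABC adds A, B, C; AD→F adds F → {A, B, C, D, E, F}.
{A, B}⁺: B→EF adds E, F; ABF→D adds D; F→BC adds C → {A, B, C, D, E, F}. Minimal: {B}⁺ = {B, C, E, F}; {A}⁺ = {A} — none reach the full schema.
{A, F}⁺: F→BC adds B, C; B→EF adds E; ABF→D adds D → {A, B, C, D, E, F}. Minimal: {F}⁺ = {B, C, E, F}; {A}⁺ = {A} — none reach the full schema.
Any other superkey contains one of these as a subset, so there are no further candidate keys.

{D}; {A, B}; {A, F}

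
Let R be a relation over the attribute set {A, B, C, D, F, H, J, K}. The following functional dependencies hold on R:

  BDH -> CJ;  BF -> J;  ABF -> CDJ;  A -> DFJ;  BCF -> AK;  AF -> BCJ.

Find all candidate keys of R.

AH; BCFH; BDFH

Attribute H never appears on the right-hand side of any dependency, so H must belong to every candidate key.
{H}⁺ = {H}, which is not all of the schema, so we must add further attributes.
{A, H}⁺: A→DFJ adds D, F, J; AF→BCJ adds B, C; BCF→AK adds K → {A, B, C, D, F, H, J, K}.
{B, C, F, H}⁺: BF→J adds J; BCF→AK adds A, K; ABF→CDJ adds D → {A, B, C, D, F, H, J, K}.
{B, D, F, H}⁺: BDH→CJ adds C, J; BCF→AK adds A, K → {A, B, C, D, F, H, J, K}.
Any other superkey contains one of these as a subset, so there are no further candidate keys.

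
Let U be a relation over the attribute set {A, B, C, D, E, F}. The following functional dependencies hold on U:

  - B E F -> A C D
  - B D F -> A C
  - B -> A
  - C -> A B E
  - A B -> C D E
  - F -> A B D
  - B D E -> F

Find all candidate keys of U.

{B}⁺: B→A adds A; AB→CDE adds C, D, E; BDE→F adds F → {A, B, C, D, E, F}.
{C}⁺: C→ABE adds A, B, E; AB→CDE adds D; BDE→F adds F → {A, B, C, D, E, F}.
{F}⁺: F→ABD adds A, B, D; BDF→AC adds C; C→ABE adds E → {A, B, C, D, E, F}.
Any other superkey contains one of these as a subset, so there are no further candidate keys.

{B}, {C}, {F}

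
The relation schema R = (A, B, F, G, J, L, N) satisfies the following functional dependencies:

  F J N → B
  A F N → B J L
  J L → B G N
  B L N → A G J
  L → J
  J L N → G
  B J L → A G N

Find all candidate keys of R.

Attribute F never appears on the right-hand side of any dependency, so F must belong to every candidate key.
{F}⁺ = {F}, which is not all of the schema, so we must add further attributes.
{F, L}⁺: L→J adds J; JL→BGN adds B, G, N; BLN→AGJ adds A → {A, B, F, G, J, L, N}. Minimal: {L}⁺ = {A, B, G, J, L, N}; {F}⁺ = {F} — none reach the full schema.
{A, F, N}⁺: AFN→BJL adds B, J, L; JL→BGN adds G → {A, B, F, G, J, L, N}. Minimal: {F, N}⁺ = {F, N}; {A, N}⁺ = {A, N}; {A, F}⁺ = {A, F} — none reach the full schema.

FL, AFN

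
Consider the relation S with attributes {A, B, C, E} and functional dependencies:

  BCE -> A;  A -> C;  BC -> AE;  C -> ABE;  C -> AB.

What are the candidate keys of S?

(A); (C)

{A}⁺: A→C adds C; C→ABE adds B, E → {A, B, C, E}.
{C}⁺: C→ABE adds A, B, E → {A, B, C, E}.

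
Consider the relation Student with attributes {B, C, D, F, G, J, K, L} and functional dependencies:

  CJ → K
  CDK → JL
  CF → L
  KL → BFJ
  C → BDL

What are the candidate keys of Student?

{C, G, J}⁺: CJ→K adds K; C→BDL adds B, D, L; KL→BFJ adds F → {B, C, D, F, G, J, K, L}. Minimal: {G, J}⁺ = {G, J}; {C, J}⁺ = {B, C, D, F, J, K, L}; {C, G}⁺ = {B, C, D, G, L} — none reach the full schema.
{C, G, K}⁺: C→BDL adds B, D, L; CDK→JL adds J; KL→BFJ adds F → {B, C, D, F, G, J, K, L}. Minimal: {G, K}⁺ = {G, K}; {C, K}⁺ = {B, C, D, F, J, K, L}; {C, G}⁺ = {B, C, D, G, L} — none reach the full schema.

(C, G, J), (C, G, K)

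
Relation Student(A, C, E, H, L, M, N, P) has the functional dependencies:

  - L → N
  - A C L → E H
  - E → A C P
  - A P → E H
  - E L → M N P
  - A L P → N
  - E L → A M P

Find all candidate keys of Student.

Attribute L never appears on the right-hand side of any dependency, so L must belong to every candidate key.
{L}⁺ = {L, N}, which is not all of the schema, so we must add further attributes.
{E, L}⁺: L→N adds N; E→ACP adds A, C, P; AP→EH adds H; EL→MNP adds M → {A, C, E, H, L, M, N, P}.
{A, C, L}⁺: L→N adds N; ACL→EH adds E, H; E→ACP adds P; EL→MNP adds M → {A, C, E, H, L, M, N, P}.
{A, L, P}⁺: L→N adds N; AP→EH adds E, H; EL→MNP adds M; E→ACP adds C → {A, C, E, H, L, M, N, P}.

EL, ACL, ALP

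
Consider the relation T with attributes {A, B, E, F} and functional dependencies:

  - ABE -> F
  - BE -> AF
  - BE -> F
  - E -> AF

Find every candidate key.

BE

Attributes B, E never appear on any right-hand side, so every candidate key must contain {B, E}.
{B, E}⁺ = {A, B, E, F}, which is all of the schema, so {B, E} is the only candidate key.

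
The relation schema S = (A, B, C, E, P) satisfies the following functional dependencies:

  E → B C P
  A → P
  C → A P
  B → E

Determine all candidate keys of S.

B, E

{B}⁺: B→E adds E; E→BCP adds C, P; C→AP adds A → {A, B, C, E, P}.
{E}⁺: E→BCP adds B, C, P; C→AP adds A → {A, B, C, E, P}.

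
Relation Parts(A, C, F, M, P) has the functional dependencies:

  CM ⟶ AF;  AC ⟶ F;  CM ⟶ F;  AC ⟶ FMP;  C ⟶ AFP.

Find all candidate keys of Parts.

Attribute C never appears on the right-hand side of any dependency, so C must belong to every candidate key.
{C}⁺ = {A, C, F, M, P}, which is all of the schema, so {C} is the only candidate key.

(C)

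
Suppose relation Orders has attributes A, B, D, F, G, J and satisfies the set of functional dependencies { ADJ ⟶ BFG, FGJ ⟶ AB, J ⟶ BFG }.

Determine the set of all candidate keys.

Attributes D, J never appear on any right-hand side, so every candidate key must contain {D, J}.
{D, J}⁺ = {A, B, D, F, G, J}, which is all of the schema, so {D, J} is the only candidate key.

DJ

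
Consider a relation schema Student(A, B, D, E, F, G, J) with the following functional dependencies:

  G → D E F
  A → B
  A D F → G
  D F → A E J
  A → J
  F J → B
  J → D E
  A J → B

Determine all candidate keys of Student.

{G}⁺: G→DEF adds D, E, F; DF→AEJ adds A, J; FJ→B adds B → {A, B, D, E, F, G, J}.
{A, F}⁺: A→B adds B; A→J adds J; J→DE adds D, E; ADF→G adds G → {A, B, D, E, F, G, J}.
{D, F}⁺: DF→AEJ adds A, E, J; FJ→B adds B; ADF→G adds G → {A, B, D, E, F, G, J}.
{F, J}⁺: FJ→B adds B; J→DE adds D, E; DF→AEJ adds A; ADF→G adds G → {A, B, D, E, F, G, J}.
Any other superkey contains one of these as a subset, so there are no further candidate keys.

(G), (A, F), (D, F), (F, J)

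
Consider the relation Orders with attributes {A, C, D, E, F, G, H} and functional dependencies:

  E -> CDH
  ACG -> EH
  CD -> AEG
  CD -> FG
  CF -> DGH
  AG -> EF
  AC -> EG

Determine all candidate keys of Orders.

{E}⁺: E→CDH adds C, D, H; CD→AEG adds A, G; CD→FG adds F → {A, C, D, E, F, G, H}.
{A, C}⁺: AC→EG adds E, G; E→CDH adds D, H; CD→FG adds F → {A, C, D, E, F, G, H}.
{A, G}⁺: AG→EF adds E, F; E→CDH adds C, D, H → {A, C, D, E, F, G, H}.
{C, D}⁺: CD→AEG adds A, E, G; CD→FG adds F; CF→DGH adds H → {A, C, D, E, F, G, H}.
{C, F}⁺: CF→DGH adds D, G, H; CD→AEG adds A, E → {A, C, D, E, F, G, H}.

{E}, {A, C}, {A, G}, {C, D}, {C, F}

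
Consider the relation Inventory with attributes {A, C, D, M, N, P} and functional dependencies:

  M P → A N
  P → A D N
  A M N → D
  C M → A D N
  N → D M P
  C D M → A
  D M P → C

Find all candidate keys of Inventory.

{N}, {P}, {C, M}

{N}⁺: N→DMP adds D, M, P; DMP→C adds C; MP→AN adds A → {A, C, D, M, N, P}.
{P}⁺: P→ADN adds A, D, N; N→DMP adds M; DMP→C adds C → {A, C, D, M, N, P}.
{C, M}⁺: CM→ADN adds A, D, N; N→DMP adds P → {A, C, D, M, N, P}. Minimal: {M}⁺ = {M}; {C}⁺ = {C} — none reach the full schema.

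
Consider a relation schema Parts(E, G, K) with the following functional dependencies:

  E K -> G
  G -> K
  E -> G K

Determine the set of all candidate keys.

{E}

Attribute E never appears on the right-hand side of any dependency, so E must belong to every candidate key.
{E}⁺ = {E, G, K}, which is all of the schema, so {E} is the only candidate key.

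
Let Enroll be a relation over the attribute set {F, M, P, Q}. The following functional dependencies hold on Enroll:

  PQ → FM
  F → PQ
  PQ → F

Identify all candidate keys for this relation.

{F}⁺: F→PQ adds P, Q; PQ→FM adds M → {F, M, P, Q}.
{P, Q}⁺: PQ→FM adds F, M → {F, M, P, Q}. Minimal: {Q}⁺ = {Q}; {P}⁺ = {P} — none reach the full schema.
Any other superkey contains one of these as a subset, so there are no further candidate keys.

{F}, {P, Q}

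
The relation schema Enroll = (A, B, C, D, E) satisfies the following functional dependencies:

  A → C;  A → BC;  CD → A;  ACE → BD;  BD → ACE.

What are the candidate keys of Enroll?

{A, D}⁺: A→C adds C; A→BC adds B; BD→ACE adds E → {A, B, C, D, E}.
{A, E}⁺: A→C adds C; A→BC adds B; ACE→BD adds D → {A, B, C, D, E}.
{B, D}⁺: BD→ACE adds A, C, E → {A, B, C, D, E}.
{C, D}⁺: CD→A adds A; A→BC adds B; BD→ACE adds E → {A, B, C, D, E}.

{A, D}, {A, E}, {B, D}, {C, D}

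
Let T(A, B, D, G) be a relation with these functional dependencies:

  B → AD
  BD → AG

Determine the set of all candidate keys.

B

Attribute B never appears on the right-hand side of any dependency, so B must belong to every candidate key.
{B}⁺ = {A, B, D, G}, which is all of the schema, so {B} is the only candidate key.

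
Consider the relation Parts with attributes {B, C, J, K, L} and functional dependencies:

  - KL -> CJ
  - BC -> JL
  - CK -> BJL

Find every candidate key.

{C, K}⁺: CK→BJL adds B, J, L → {B, C, J, K, L}.
{K, L}⁺: KL→CJ adds C, J; CK→BJL adds B → {B, C, J, K, L}.
Any other superkey contains one of these as a subset, so there are no further candidate keys.

(C, K); (K, L)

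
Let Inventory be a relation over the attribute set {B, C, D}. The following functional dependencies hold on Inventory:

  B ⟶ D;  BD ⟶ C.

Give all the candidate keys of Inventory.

B

{B}⁺: B→D adds D; BD→C adds C → {B, C, D}.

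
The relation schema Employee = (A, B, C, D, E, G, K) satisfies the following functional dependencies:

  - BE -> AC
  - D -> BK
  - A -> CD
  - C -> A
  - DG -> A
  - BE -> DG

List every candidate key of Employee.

AE, BE, CE, DE

Attribute E never appears on the right-hand side of any dependency, so E must belong to every candidate key.
{E}⁺ = {E}, which is not all of the schema, so we must add further attributes.
{A, E}⁺: A→CD adds C, D; D→BK adds B, K; BE→DG adds G → {A, B, C, D, E, G, K}. Minimal: {E}⁺ = {E}; {A}⁺ = {A, B, C, D, K} — none reach the full schema.
{B, E}⁺: BE→AC adds A, C; A→CD adds D; BE→DG adds G; D→BK adds K → {A, B, C, D, E, G, K}. Minimal: {E}⁺ = {E}; {B}⁺ = {B} — none reach the full schema.
{C, E}⁺: C→A adds A; A→CD adds D; D→BK adds B, K; BE→DG adds G → {A, B, C, D, E, G, K}. Minimal: {E}⁺ = {E}; {C}⁺ = {A, B, C, D, K} — none reach the full schema.
{D, E}⁺: D→BK adds B, K; BE→DG adds G; BE→AC adds A, C → {A, B, C, D, E, G, K}. Minimal: {E}⁺ = {E}; {D}⁺ = {B, D, K} — none reach the full schema.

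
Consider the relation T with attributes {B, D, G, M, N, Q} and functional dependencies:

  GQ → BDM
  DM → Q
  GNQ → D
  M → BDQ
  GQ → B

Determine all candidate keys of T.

Attributes G, N never appear on any right-hand side, so every candidate key must contain {G, N}.
{G, N}⁺ = {G, N}, which is not all of the schema, so we must add further attributes.
{G, M, N}⁺: M→BDQ adds B, D, Q → {B, D, G, M, N, Q}. Minimal: {M, N}⁺ = {B, D, M, N, Q}; {G, N}⁺ = {G, N}; {G, M}⁺ = {B, D, G, M, Q} — none reach the full schema.
{G, N, Q}⁺: GQ→BDM adds B, D, M → {B, D, G, M, N, Q}. Minimal: {N, Q}⁺ = {N, Q}; {G, Q}⁺ = {B, D, G, M, Q}; {G, N}⁺ = {G, N} — none reach the full schema.

(G, M, N), (G, N, Q)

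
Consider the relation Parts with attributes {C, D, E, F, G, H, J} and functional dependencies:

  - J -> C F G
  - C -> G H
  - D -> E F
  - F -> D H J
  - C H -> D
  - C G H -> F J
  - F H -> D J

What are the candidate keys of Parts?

(C), (D), (F), (J)

{C}⁺: C→GH adds G, H; CH→D adds D; CGH→FJ adds F, J; D→EF adds E → {C, D, E, F, G, H, J}.
{D}⁺: D→EF adds E, F; F→DHJ adds H, J; J→CFG adds C, G → {C, D, E, F, G, H, J}.
{F}⁺: F→DHJ adds D, H, J; J→CFG adds C, G; D→EF adds E → {C, D, E, F, G, H, J}.
{J}⁺: J→CFG adds C, F, G; C→GH adds H; F→DHJ adds D; D→EF adds E → {C, D, E, F, G, H, J}.
Any other superkey contains one of these as a subset, so there are no further candidate keys.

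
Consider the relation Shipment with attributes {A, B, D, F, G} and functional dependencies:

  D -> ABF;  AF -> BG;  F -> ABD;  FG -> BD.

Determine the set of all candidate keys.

(D), (F)

{D}⁺: D→ABF adds A, B, F; AF→BG adds G → {A, B, D, F, G}.
{F}⁺: F→ABD adds A, B, D; AF→BG adds G → {A, B, D, F, G}.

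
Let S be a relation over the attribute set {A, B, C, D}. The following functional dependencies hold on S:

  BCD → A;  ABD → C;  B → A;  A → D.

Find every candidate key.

{B}

Attribute B never appears on the right-hand side of any dependency, so B must belong to every candidate key.
{B}⁺ = {A, B, C, D}, which is all of the schema, so {B} is the only candidate key.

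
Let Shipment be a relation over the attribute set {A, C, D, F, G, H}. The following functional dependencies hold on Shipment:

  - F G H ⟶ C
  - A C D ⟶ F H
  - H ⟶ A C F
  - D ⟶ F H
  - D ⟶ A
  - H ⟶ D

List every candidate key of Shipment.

{D, G}, {G, H}

{D, G}⁺: D→FH adds F, H; D→A adds A; FGH→C adds C → {A, C, D, F, G, H}. Minimal: {G}⁺ = {G}; {D}⁺ = {A, C, D, F, H} — none reach the full schema.
{G, H}⁺: H→ACF adds A, C, F; H→D adds D → {A, C, D, F, G, H}. Minimal: {H}⁺ = {A, C, D, F, H}; {G}⁺ = {G} — none reach the full schema.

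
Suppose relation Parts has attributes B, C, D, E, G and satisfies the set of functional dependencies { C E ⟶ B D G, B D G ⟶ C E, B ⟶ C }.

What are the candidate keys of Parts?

{B, E}; {C, E}; {B, D, G}

{B, E}⁺: B→C adds C; CE→BDG adds D, G → {B, C, D, E, G}.
{C, E}⁺: CE→BDG adds B, D, G → {B, C, D, E, G}.
{B, D, G}⁺: BDG→CE adds C, E → {B, C, D, E, G}.
Any other superkey contains one of these as a subset, so there are no further candidate keys.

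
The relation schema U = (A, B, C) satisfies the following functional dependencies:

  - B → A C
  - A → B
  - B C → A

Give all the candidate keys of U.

{A}; {B}

{A}⁺: A→B adds B; B→AC adds C → {A, B, C}.
{B}⁺: B→AC adds A, C → {A, B, C}.
Any other superkey contains one of these as a subset, so there are no further candidate keys.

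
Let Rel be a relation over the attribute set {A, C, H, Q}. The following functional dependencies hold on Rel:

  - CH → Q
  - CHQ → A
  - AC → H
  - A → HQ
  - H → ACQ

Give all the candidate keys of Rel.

{A}⁺: A→HQ adds H, Q; H→ACQ adds C → {A, C, H, Q}.
{H}⁺: H→ACQ adds A, C, Q → {A, C, H, Q}.

{A}; {H}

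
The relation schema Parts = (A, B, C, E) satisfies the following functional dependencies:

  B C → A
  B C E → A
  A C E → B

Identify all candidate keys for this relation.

(A, C, E), (B, C, E)

Attributes C, E never appear on any right-hand side, so every candidate key must contain {C, E}.
{C, E}⁺ = {C, E}, which is not all of the schema, so we must add further attributes.
{A, C, E}⁺: ACE→B adds B → {A, B, C, E}. Minimal: {C, E}⁺ = {C, E}; {A, E}⁺ = {A, E}; {A, C}⁺ = {A, C} — none reach the full schema.
{B, C, E}⁺: BC→A adds A → {A, B, C, E}. Minimal: {C, E}⁺ = {C, E}; {B, E}⁺ = {B, E}; {B, C}⁺ = {A, B, C} — none reach the full schema.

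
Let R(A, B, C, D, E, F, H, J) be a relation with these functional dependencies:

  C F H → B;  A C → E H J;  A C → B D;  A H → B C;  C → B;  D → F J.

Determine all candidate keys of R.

Attribute A never appears on the right-hand side of any dependency, so A must belong to every candidate key.
{A}⁺ = {A}, which is not all of the schema, so we must add further attributes.
{A, C}⁺: AC→EHJ adds E, H, J; AC→BD adds B, D; D→FJ adds F → {A, B, C, D, E, F, H, J}.
{A, H}⁺: AH→BC adds B, C; AC→EHJ adds E, J; AC→BD adds D; D→FJ adds F → {A, B, C, D, E, F, H, J}.

(A, C); (A, H)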